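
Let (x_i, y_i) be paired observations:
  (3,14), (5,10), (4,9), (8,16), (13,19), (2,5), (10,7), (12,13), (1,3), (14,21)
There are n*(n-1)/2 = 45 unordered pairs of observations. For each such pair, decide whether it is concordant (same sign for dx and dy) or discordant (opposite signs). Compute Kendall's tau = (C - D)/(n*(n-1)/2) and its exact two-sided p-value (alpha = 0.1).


Step 1: Enumerate the 45 unordered pairs (i,j) with i<j and classify each by sign(x_j-x_i) * sign(y_j-y_i).
  (1,2):dx=+2,dy=-4->D; (1,3):dx=+1,dy=-5->D; (1,4):dx=+5,dy=+2->C; (1,5):dx=+10,dy=+5->C
  (1,6):dx=-1,dy=-9->C; (1,7):dx=+7,dy=-7->D; (1,8):dx=+9,dy=-1->D; (1,9):dx=-2,dy=-11->C
  (1,10):dx=+11,dy=+7->C; (2,3):dx=-1,dy=-1->C; (2,4):dx=+3,dy=+6->C; (2,5):dx=+8,dy=+9->C
  (2,6):dx=-3,dy=-5->C; (2,7):dx=+5,dy=-3->D; (2,8):dx=+7,dy=+3->C; (2,9):dx=-4,dy=-7->C
  (2,10):dx=+9,dy=+11->C; (3,4):dx=+4,dy=+7->C; (3,5):dx=+9,dy=+10->C; (3,6):dx=-2,dy=-4->C
  (3,7):dx=+6,dy=-2->D; (3,8):dx=+8,dy=+4->C; (3,9):dx=-3,dy=-6->C; (3,10):dx=+10,dy=+12->C
  (4,5):dx=+5,dy=+3->C; (4,6):dx=-6,dy=-11->C; (4,7):dx=+2,dy=-9->D; (4,8):dx=+4,dy=-3->D
  (4,9):dx=-7,dy=-13->C; (4,10):dx=+6,dy=+5->C; (5,6):dx=-11,dy=-14->C; (5,7):dx=-3,dy=-12->C
  (5,8):dx=-1,dy=-6->C; (5,9):dx=-12,dy=-16->C; (5,10):dx=+1,dy=+2->C; (6,7):dx=+8,dy=+2->C
  (6,8):dx=+10,dy=+8->C; (6,9):dx=-1,dy=-2->C; (6,10):dx=+12,dy=+16->C; (7,8):dx=+2,dy=+6->C
  (7,9):dx=-9,dy=-4->C; (7,10):dx=+4,dy=+14->C; (8,9):dx=-11,dy=-10->C; (8,10):dx=+2,dy=+8->C
  (9,10):dx=+13,dy=+18->C
Step 2: C = 37, D = 8, total pairs = 45.
Step 3: tau = (C - D)/(n(n-1)/2) = (37 - 8)/45 = 0.644444.
Step 4: Exact two-sided p-value (enumerate n! = 3628800 permutations of y under H0): p = 0.009148.
Step 5: alpha = 0.1. reject H0.

tau_b = 0.6444 (C=37, D=8), p = 0.009148, reject H0.


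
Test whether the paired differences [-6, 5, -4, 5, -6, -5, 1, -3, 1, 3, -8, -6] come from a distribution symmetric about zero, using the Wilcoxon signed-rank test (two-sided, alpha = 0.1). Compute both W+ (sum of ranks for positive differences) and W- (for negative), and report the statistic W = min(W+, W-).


Step 1: Drop any zero differences (none here) and take |d_i|.
|d| = [6, 5, 4, 5, 6, 5, 1, 3, 1, 3, 8, 6]
Step 2: Midrank |d_i| (ties get averaged ranks).
ranks: |6|->10, |5|->7, |4|->5, |5|->7, |6|->10, |5|->7, |1|->1.5, |3|->3.5, |1|->1.5, |3|->3.5, |8|->12, |6|->10
Step 3: Attach original signs; sum ranks with positive sign and with negative sign.
W+ = 7 + 7 + 1.5 + 1.5 + 3.5 = 20.5
W- = 10 + 5 + 10 + 7 + 3.5 + 12 + 10 = 57.5
(Check: W+ + W- = 78 should equal n(n+1)/2 = 78.)
Step 4: Test statistic W = min(W+, W-) = 20.5.
Step 5: Ties in |d|, so use the tie-corrected normal approximation.
        E[W] = n(n+1)/4 = 12*13/4 = 39.
        Tie groups: |d|=1 (t=2), |d|=3 (t=2), |d|=5 (t=3), |d|=6 (t=3); sum(t^3 - t) = 60.
        Var[W] = n(n+1)(2n+1)/24 - sum(t^3-t)/48 = 3900/24 - 60/48 = 161.25.
        z = (W - E[W]) / sqrt(Var[W]) = (20.5 - 39) / 12.6984 = -1.4569.
        Two-sided p = 2*Phi(z) = 0.145151.
Step 6: alpha = 0.1. fail to reject H0.

W+ = 20.5, W- = 57.5, W = min = 20.5, p = 0.145151, fail to reject H0.


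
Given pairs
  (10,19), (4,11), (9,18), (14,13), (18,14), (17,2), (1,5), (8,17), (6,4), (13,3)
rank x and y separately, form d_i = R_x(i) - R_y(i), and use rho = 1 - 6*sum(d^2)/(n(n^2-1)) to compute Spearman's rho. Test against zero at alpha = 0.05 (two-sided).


Step 1: Rank x and y separately (midranks; no ties here).
rank(x): 10->6, 4->2, 9->5, 14->8, 18->10, 17->9, 1->1, 8->4, 6->3, 13->7
rank(y): 19->10, 11->5, 18->9, 13->6, 14->7, 2->1, 5->4, 17->8, 4->3, 3->2
Step 2: d_i = R_x(i) - R_y(i); compute d_i^2.
  (6-10)^2=16, (2-5)^2=9, (5-9)^2=16, (8-6)^2=4, (10-7)^2=9, (9-1)^2=64, (1-4)^2=9, (4-8)^2=16, (3-3)^2=0, (7-2)^2=25
sum(d^2) = 168.
Step 3: rho = 1 - 6*168 / (10*(10^2 - 1)) = 1 - 1008/990 = -0.018182.
Step 4: Under H0, t = rho * sqrt((n-2)/(1-rho^2)) = -0.0514 ~ t(8).
Step 5: Two-sided p-value from the t-distribution with 8 df = 0.960240.
Step 6: alpha = 0.05. fail to reject H0.

rho = -0.0182, p = 0.960240, fail to reject H0 at alpha = 0.05.


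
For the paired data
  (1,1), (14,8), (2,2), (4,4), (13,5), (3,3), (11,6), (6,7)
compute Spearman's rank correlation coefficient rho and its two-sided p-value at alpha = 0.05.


Step 1: Rank x and y separately (midranks; no ties here).
rank(x): 1->1, 14->8, 2->2, 4->4, 13->7, 3->3, 11->6, 6->5
rank(y): 1->1, 8->8, 2->2, 4->4, 5->5, 3->3, 6->6, 7->7
Step 2: d_i = R_x(i) - R_y(i); compute d_i^2.
  (1-1)^2=0, (8-8)^2=0, (2-2)^2=0, (4-4)^2=0, (7-5)^2=4, (3-3)^2=0, (6-6)^2=0, (5-7)^2=4
sum(d^2) = 8.
Step 3: rho = 1 - 6*8 / (8*(8^2 - 1)) = 1 - 48/504 = 0.904762.
Step 4: Under H0, t = rho * sqrt((n-2)/(1-rho^2)) = 5.2034 ~ t(6).
Step 5: Two-sided p-value from the t-distribution with 6 df = 0.002008.
Step 6: alpha = 0.05. reject H0.

rho = 0.9048, p = 0.002008, reject H0 at alpha = 0.05.


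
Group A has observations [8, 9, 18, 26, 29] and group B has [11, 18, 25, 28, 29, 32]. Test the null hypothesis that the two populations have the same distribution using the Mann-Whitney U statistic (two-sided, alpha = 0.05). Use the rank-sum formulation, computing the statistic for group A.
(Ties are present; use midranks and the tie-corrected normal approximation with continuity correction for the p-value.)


Step 1: Combine and sort all 11 observations; assign midranks.
sorted (value, group): (8,X), (9,X), (11,Y), (18,X), (18,Y), (25,Y), (26,X), (28,Y), (29,X), (29,Y), (32,Y)
ranks: 8->1, 9->2, 11->3, 18->4.5, 18->4.5, 25->6, 26->7, 28->8, 29->9.5, 29->9.5, 32->11
Step 2: Rank sum for X: R1 = 1 + 2 + 4.5 + 7 + 9.5 = 24.
Step 3: U_X = R1 - n1(n1+1)/2 = 24 - 5*6/2 = 24 - 15 = 9.
       U_Y = n1*n2 - U_X = 30 - 9 = 21.
Step 4: Ties are present, so use the tie-corrected normal approximation (with continuity correction) for the p-value.
Step 5: p-value = 0.313093; compare to alpha = 0.05. fail to reject H0.

U_X = 9, p = 0.313093, fail to reject H0 at alpha = 0.05.


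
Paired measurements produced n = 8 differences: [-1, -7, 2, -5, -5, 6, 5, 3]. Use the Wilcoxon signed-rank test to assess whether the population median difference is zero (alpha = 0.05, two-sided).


Step 1: Drop any zero differences (none here) and take |d_i|.
|d| = [1, 7, 2, 5, 5, 6, 5, 3]
Step 2: Midrank |d_i| (ties get averaged ranks).
ranks: |1|->1, |7|->8, |2|->2, |5|->5, |5|->5, |6|->7, |5|->5, |3|->3
Step 3: Attach original signs; sum ranks with positive sign and with negative sign.
W+ = 2 + 7 + 5 + 3 = 17
W- = 1 + 8 + 5 + 5 = 19
(Check: W+ + W- = 36 should equal n(n+1)/2 = 36.)
Step 4: Test statistic W = min(W+, W-) = 17.
Step 5: Ties in |d|, so use the tie-corrected normal approximation.
        E[W] = n(n+1)/4 = 8*9/4 = 18.
        Tie groups: |d|=5 (t=3); sum(t^3 - t) = 24.
        Var[W] = n(n+1)(2n+1)/24 - sum(t^3-t)/48 = 1224/24 - 24/48 = 50.5.
        z = (W - E[W]) / sqrt(Var[W]) = (17 - 18) / 7.1063 = -0.1407.
        Two-sided p = 2*Phi(z) = 0.888092.
Step 6: alpha = 0.05. fail to reject H0.

W+ = 17, W- = 19, W = min = 17, p = 0.888092, fail to reject H0.


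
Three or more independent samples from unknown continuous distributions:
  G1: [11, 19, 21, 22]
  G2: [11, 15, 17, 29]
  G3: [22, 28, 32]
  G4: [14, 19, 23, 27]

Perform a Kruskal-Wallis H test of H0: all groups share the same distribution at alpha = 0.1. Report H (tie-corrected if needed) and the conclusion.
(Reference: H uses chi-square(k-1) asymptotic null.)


Step 1: Combine all N = 15 observations and assign midranks.
sorted (value, group, rank): (11,G1,1.5), (11,G2,1.5), (14,G4,3), (15,G2,4), (17,G2,5), (19,G1,6.5), (19,G4,6.5), (21,G1,8), (22,G1,9.5), (22,G3,9.5), (23,G4,11), (27,G4,12), (28,G3,13), (29,G2,14), (32,G3,15)
Step 2: Sum ranks within each group.
R_1 = 25.5 (n_1 = 4)
R_2 = 24.5 (n_2 = 4)
R_3 = 37.5 (n_3 = 3)
R_4 = 32.5 (n_4 = 4)
Step 3: H = 12/(N(N+1)) * sum(R_i^2/n_i) - 3(N+1)
     = 12/(15*16) * (25.5^2/4 + 24.5^2/4 + 37.5^2/3 + 32.5^2/4) - 3*16
     = 0.050000 * 1045.44 - 48
     = 4.271875.
Step 4: Ties present; correction factor C = 1 - 18/(15^3 - 15) = 0.994643. Corrected H = 4.271875 / 0.994643 = 4.294883.
Step 5: Under H0, H ~ chi^2(3); p-value = 0.231332.
Step 6: alpha = 0.1. fail to reject H0.

H = 4.2949, df = 3, p = 0.231332, fail to reject H0.


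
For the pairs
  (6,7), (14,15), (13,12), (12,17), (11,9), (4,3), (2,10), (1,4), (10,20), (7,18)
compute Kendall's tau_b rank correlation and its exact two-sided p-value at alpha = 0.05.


Step 1: Enumerate the 45 unordered pairs (i,j) with i<j and classify each by sign(x_j-x_i) * sign(y_j-y_i).
  (1,2):dx=+8,dy=+8->C; (1,3):dx=+7,dy=+5->C; (1,4):dx=+6,dy=+10->C; (1,5):dx=+5,dy=+2->C
  (1,6):dx=-2,dy=-4->C; (1,7):dx=-4,dy=+3->D; (1,8):dx=-5,dy=-3->C; (1,9):dx=+4,dy=+13->C
  (1,10):dx=+1,dy=+11->C; (2,3):dx=-1,dy=-3->C; (2,4):dx=-2,dy=+2->D; (2,5):dx=-3,dy=-6->C
  (2,6):dx=-10,dy=-12->C; (2,7):dx=-12,dy=-5->C; (2,8):dx=-13,dy=-11->C; (2,9):dx=-4,dy=+5->D
  (2,10):dx=-7,dy=+3->D; (3,4):dx=-1,dy=+5->D; (3,5):dx=-2,dy=-3->C; (3,6):dx=-9,dy=-9->C
  (3,7):dx=-11,dy=-2->C; (3,8):dx=-12,dy=-8->C; (3,9):dx=-3,dy=+8->D; (3,10):dx=-6,dy=+6->D
  (4,5):dx=-1,dy=-8->C; (4,6):dx=-8,dy=-14->C; (4,7):dx=-10,dy=-7->C; (4,8):dx=-11,dy=-13->C
  (4,9):dx=-2,dy=+3->D; (4,10):dx=-5,dy=+1->D; (5,6):dx=-7,dy=-6->C; (5,7):dx=-9,dy=+1->D
  (5,8):dx=-10,dy=-5->C; (5,9):dx=-1,dy=+11->D; (5,10):dx=-4,dy=+9->D; (6,7):dx=-2,dy=+7->D
  (6,8):dx=-3,dy=+1->D; (6,9):dx=+6,dy=+17->C; (6,10):dx=+3,dy=+15->C; (7,8):dx=-1,dy=-6->C
  (7,9):dx=+8,dy=+10->C; (7,10):dx=+5,dy=+8->C; (8,9):dx=+9,dy=+16->C; (8,10):dx=+6,dy=+14->C
  (9,10):dx=-3,dy=-2->C
Step 2: C = 31, D = 14, total pairs = 45.
Step 3: tau = (C - D)/(n(n-1)/2) = (31 - 14)/45 = 0.377778.
Step 4: Exact two-sided p-value (enumerate n! = 3628800 permutations of y under H0): p = 0.155742.
Step 5: alpha = 0.05. fail to reject H0.

tau_b = 0.3778 (C=31, D=14), p = 0.155742, fail to reject H0.


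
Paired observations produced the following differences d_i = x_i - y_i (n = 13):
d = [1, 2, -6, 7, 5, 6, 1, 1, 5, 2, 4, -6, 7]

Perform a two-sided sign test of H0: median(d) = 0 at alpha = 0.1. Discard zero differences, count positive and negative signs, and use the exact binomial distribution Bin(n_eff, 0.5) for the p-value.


Step 1: Discard zero differences. Original n = 13; n_eff = number of nonzero differences = 13.
Nonzero differences (with sign): +1, +2, -6, +7, +5, +6, +1, +1, +5, +2, +4, -6, +7
Step 2: Count signs: positive = 11, negative = 2.
Step 3: Under H0: P(positive) = 0.5, so the number of positives S ~ Bin(13, 0.5).
Step 4: Two-sided exact p-value = sum of Bin(13,0.5) probabilities at or below the observed probability = 0.022461.
Step 5: alpha = 0.1. reject H0.

n_eff = 13, pos = 11, neg = 2, p = 0.022461, reject H0.


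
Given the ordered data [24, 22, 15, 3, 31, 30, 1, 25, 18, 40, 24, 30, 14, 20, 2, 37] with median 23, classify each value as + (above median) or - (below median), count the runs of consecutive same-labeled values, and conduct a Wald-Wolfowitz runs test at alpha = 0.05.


Step 1: Compute median = 23; label A = above, B = below.
Labels in order: ABBBAABABAAABBBA  (n_A = 8, n_B = 8)
Step 2: Count runs R = 9.
Step 3: Under H0 (random ordering), E[R] = 2*n_A*n_B/(n_A+n_B) + 1 = 2*8*8/16 + 1 = 9.0000.
        Var[R] = 2*n_A*n_B*(2*n_A*n_B - n_A - n_B) / ((n_A+n_B)^2 * (n_A+n_B-1)) = 14336/3840 = 3.7333.
        SD[R] = 1.9322.
Step 4: R = E[R], so z = 0 with no continuity correction.
Step 5: Two-sided p-value via normal approximation = 2*(1 - Phi(|z|)) = 1.000000.
Step 6: alpha = 0.05. fail to reject H0.

R = 9, z = 0.0000, p = 1.000000, fail to reject H0.


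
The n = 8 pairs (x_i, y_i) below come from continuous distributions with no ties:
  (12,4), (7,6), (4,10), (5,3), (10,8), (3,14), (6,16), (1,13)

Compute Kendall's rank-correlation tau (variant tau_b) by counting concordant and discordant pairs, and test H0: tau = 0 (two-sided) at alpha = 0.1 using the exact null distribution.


Step 1: Enumerate the 28 unordered pairs (i,j) with i<j and classify each by sign(x_j-x_i) * sign(y_j-y_i).
  (1,2):dx=-5,dy=+2->D; (1,3):dx=-8,dy=+6->D; (1,4):dx=-7,dy=-1->C; (1,5):dx=-2,dy=+4->D
  (1,6):dx=-9,dy=+10->D; (1,7):dx=-6,dy=+12->D; (1,8):dx=-11,dy=+9->D; (2,3):dx=-3,dy=+4->D
  (2,4):dx=-2,dy=-3->C; (2,5):dx=+3,dy=+2->C; (2,6):dx=-4,dy=+8->D; (2,7):dx=-1,dy=+10->D
  (2,8):dx=-6,dy=+7->D; (3,4):dx=+1,dy=-7->D; (3,5):dx=+6,dy=-2->D; (3,6):dx=-1,dy=+4->D
  (3,7):dx=+2,dy=+6->C; (3,8):dx=-3,dy=+3->D; (4,5):dx=+5,dy=+5->C; (4,6):dx=-2,dy=+11->D
  (4,7):dx=+1,dy=+13->C; (4,8):dx=-4,dy=+10->D; (5,6):dx=-7,dy=+6->D; (5,7):dx=-4,dy=+8->D
  (5,8):dx=-9,dy=+5->D; (6,7):dx=+3,dy=+2->C; (6,8):dx=-2,dy=-1->C; (7,8):dx=-5,dy=-3->C
Step 2: C = 9, D = 19, total pairs = 28.
Step 3: tau = (C - D)/(n(n-1)/2) = (9 - 19)/28 = -0.357143.
Step 4: Exact two-sided p-value (enumerate n! = 40320 permutations of y under H0): p = 0.275099.
Step 5: alpha = 0.1. fail to reject H0.

tau_b = -0.3571 (C=9, D=19), p = 0.275099, fail to reject H0.


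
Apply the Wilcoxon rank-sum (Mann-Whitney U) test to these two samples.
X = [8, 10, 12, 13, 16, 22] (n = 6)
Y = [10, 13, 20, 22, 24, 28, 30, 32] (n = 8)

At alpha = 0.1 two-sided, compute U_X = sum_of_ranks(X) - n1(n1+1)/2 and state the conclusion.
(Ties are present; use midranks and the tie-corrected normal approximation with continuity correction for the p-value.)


Step 1: Combine and sort all 14 observations; assign midranks.
sorted (value, group): (8,X), (10,X), (10,Y), (12,X), (13,X), (13,Y), (16,X), (20,Y), (22,X), (22,Y), (24,Y), (28,Y), (30,Y), (32,Y)
ranks: 8->1, 10->2.5, 10->2.5, 12->4, 13->5.5, 13->5.5, 16->7, 20->8, 22->9.5, 22->9.5, 24->11, 28->12, 30->13, 32->14
Step 2: Rank sum for X: R1 = 1 + 2.5 + 4 + 5.5 + 7 + 9.5 = 29.5.
Step 3: U_X = R1 - n1(n1+1)/2 = 29.5 - 6*7/2 = 29.5 - 21 = 8.5.
       U_Y = n1*n2 - U_X = 48 - 8.5 = 39.5.
Step 4: Ties are present, so use the tie-corrected normal approximation (with continuity correction) for the p-value.
Step 5: p-value = 0.052027; compare to alpha = 0.1. reject H0.

U_X = 8.5, p = 0.052027, reject H0 at alpha = 0.1.


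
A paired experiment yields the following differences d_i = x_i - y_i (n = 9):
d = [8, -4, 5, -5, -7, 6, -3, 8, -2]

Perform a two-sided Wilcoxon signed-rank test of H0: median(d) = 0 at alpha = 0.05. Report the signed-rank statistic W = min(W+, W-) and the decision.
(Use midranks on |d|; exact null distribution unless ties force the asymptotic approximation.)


Step 1: Drop any zero differences (none here) and take |d_i|.
|d| = [8, 4, 5, 5, 7, 6, 3, 8, 2]
Step 2: Midrank |d_i| (ties get averaged ranks).
ranks: |8|->8.5, |4|->3, |5|->4.5, |5|->4.5, |7|->7, |6|->6, |3|->2, |8|->8.5, |2|->1
Step 3: Attach original signs; sum ranks with positive sign and with negative sign.
W+ = 8.5 + 4.5 + 6 + 8.5 = 27.5
W- = 3 + 4.5 + 7 + 2 + 1 = 17.5
(Check: W+ + W- = 45 should equal n(n+1)/2 = 45.)
Step 4: Test statistic W = min(W+, W-) = 17.5.
Step 5: Ties in |d|, so use the tie-corrected normal approximation.
        E[W] = n(n+1)/4 = 9*10/4 = 22.5.
        Tie groups: |d|=5 (t=2), |d|=8 (t=2); sum(t^3 - t) = 12.
        Var[W] = n(n+1)(2n+1)/24 - sum(t^3-t)/48 = 1710/24 - 12/48 = 71.
        z = (W - E[W]) / sqrt(Var[W]) = (17.5 - 22.5) / 8.4261 = -0.5934.
        Two-sided p = 2*Phi(z) = 0.552920.
Step 6: alpha = 0.05. fail to reject H0.

W+ = 27.5, W- = 17.5, W = min = 17.5, p = 0.552920, fail to reject H0.


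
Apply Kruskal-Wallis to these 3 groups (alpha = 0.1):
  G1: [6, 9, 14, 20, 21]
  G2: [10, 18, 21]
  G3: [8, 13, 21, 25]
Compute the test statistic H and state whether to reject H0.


Step 1: Combine all N = 12 observations and assign midranks.
sorted (value, group, rank): (6,G1,1), (8,G3,2), (9,G1,3), (10,G2,4), (13,G3,5), (14,G1,6), (18,G2,7), (20,G1,8), (21,G1,10), (21,G2,10), (21,G3,10), (25,G3,12)
Step 2: Sum ranks within each group.
R_1 = 28 (n_1 = 5)
R_2 = 21 (n_2 = 3)
R_3 = 29 (n_3 = 4)
Step 3: H = 12/(N(N+1)) * sum(R_i^2/n_i) - 3(N+1)
     = 12/(12*13) * (28^2/5 + 21^2/3 + 29^2/4) - 3*13
     = 0.076923 * 514.05 - 39
     = 0.542308.
Step 4: Ties present; correction factor C = 1 - 24/(12^3 - 12) = 0.986014. Corrected H = 0.542308 / 0.986014 = 0.550000.
Step 5: Under H0, H ~ chi^2(2); p-value = 0.759572.
Step 6: alpha = 0.1. fail to reject H0.

H = 0.5500, df = 2, p = 0.759572, fail to reject H0.


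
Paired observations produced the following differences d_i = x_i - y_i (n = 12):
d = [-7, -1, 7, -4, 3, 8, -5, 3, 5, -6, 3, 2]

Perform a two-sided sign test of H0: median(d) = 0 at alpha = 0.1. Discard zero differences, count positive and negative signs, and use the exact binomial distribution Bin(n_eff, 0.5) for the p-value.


Step 1: Discard zero differences. Original n = 12; n_eff = number of nonzero differences = 12.
Nonzero differences (with sign): -7, -1, +7, -4, +3, +8, -5, +3, +5, -6, +3, +2
Step 2: Count signs: positive = 7, negative = 5.
Step 3: Under H0: P(positive) = 0.5, so the number of positives S ~ Bin(12, 0.5).
Step 4: Two-sided exact p-value = sum of Bin(12,0.5) probabilities at or below the observed probability = 0.774414.
Step 5: alpha = 0.1. fail to reject H0.

n_eff = 12, pos = 7, neg = 5, p = 0.774414, fail to reject H0.


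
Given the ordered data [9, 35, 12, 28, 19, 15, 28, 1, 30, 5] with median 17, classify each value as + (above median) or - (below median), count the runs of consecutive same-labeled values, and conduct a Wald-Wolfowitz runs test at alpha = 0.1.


Step 1: Compute median = 17; label A = above, B = below.
Labels in order: BABAABABAB  (n_A = 5, n_B = 5)
Step 2: Count runs R = 9.
Step 3: Under H0 (random ordering), E[R] = 2*n_A*n_B/(n_A+n_B) + 1 = 2*5*5/10 + 1 = 6.0000.
        Var[R] = 2*n_A*n_B*(2*n_A*n_B - n_A - n_B) / ((n_A+n_B)^2 * (n_A+n_B-1)) = 2000/900 = 2.2222.
        SD[R] = 1.4907.
Step 4: Continuity-corrected z = (R - 0.5 - E[R]) / SD[R] = (9 - 0.5 - 6.0000) / 1.4907 = 1.6771.
Step 5: Two-sided p-value via normal approximation = 2*(1 - Phi(|z|)) = 0.093533.
Step 6: alpha = 0.1. reject H0.

R = 9, z = 1.6771, p = 0.093533, reject H0.


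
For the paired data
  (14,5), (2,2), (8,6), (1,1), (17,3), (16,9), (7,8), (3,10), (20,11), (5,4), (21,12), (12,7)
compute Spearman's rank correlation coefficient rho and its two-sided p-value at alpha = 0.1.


Step 1: Rank x and y separately (midranks; no ties here).
rank(x): 14->8, 2->2, 8->6, 1->1, 17->10, 16->9, 7->5, 3->3, 20->11, 5->4, 21->12, 12->7
rank(y): 5->5, 2->2, 6->6, 1->1, 3->3, 9->9, 8->8, 10->10, 11->11, 4->4, 12->12, 7->7
Step 2: d_i = R_x(i) - R_y(i); compute d_i^2.
  (8-5)^2=9, (2-2)^2=0, (6-6)^2=0, (1-1)^2=0, (10-3)^2=49, (9-9)^2=0, (5-8)^2=9, (3-10)^2=49, (11-11)^2=0, (4-4)^2=0, (12-12)^2=0, (7-7)^2=0
sum(d^2) = 116.
Step 3: rho = 1 - 6*116 / (12*(12^2 - 1)) = 1 - 696/1716 = 0.594406.
Step 4: Under H0, t = rho * sqrt((n-2)/(1-rho^2)) = 2.3374 ~ t(10).
Step 5: Two-sided p-value from the t-distribution with 10 df = 0.041521.
Step 6: alpha = 0.1. reject H0.

rho = 0.5944, p = 0.041521, reject H0 at alpha = 0.1.


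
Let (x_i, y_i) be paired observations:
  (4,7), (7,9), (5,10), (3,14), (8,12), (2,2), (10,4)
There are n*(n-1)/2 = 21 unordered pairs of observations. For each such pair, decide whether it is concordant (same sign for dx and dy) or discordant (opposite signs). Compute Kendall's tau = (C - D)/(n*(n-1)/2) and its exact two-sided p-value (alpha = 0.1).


Step 1: Enumerate the 21 unordered pairs (i,j) with i<j and classify each by sign(x_j-x_i) * sign(y_j-y_i).
  (1,2):dx=+3,dy=+2->C; (1,3):dx=+1,dy=+3->C; (1,4):dx=-1,dy=+7->D; (1,5):dx=+4,dy=+5->C
  (1,6):dx=-2,dy=-5->C; (1,7):dx=+6,dy=-3->D; (2,3):dx=-2,dy=+1->D; (2,4):dx=-4,dy=+5->D
  (2,5):dx=+1,dy=+3->C; (2,6):dx=-5,dy=-7->C; (2,7):dx=+3,dy=-5->D; (3,4):dx=-2,dy=+4->D
  (3,5):dx=+3,dy=+2->C; (3,6):dx=-3,dy=-8->C; (3,7):dx=+5,dy=-6->D; (4,5):dx=+5,dy=-2->D
  (4,6):dx=-1,dy=-12->C; (4,7):dx=+7,dy=-10->D; (5,6):dx=-6,dy=-10->C; (5,7):dx=+2,dy=-8->D
  (6,7):dx=+8,dy=+2->C
Step 2: C = 11, D = 10, total pairs = 21.
Step 3: tau = (C - D)/(n(n-1)/2) = (11 - 10)/21 = 0.047619.
Step 4: Exact two-sided p-value (enumerate n! = 5040 permutations of y under H0): p = 1.000000.
Step 5: alpha = 0.1. fail to reject H0.

tau_b = 0.0476 (C=11, D=10), p = 1.000000, fail to reject H0.


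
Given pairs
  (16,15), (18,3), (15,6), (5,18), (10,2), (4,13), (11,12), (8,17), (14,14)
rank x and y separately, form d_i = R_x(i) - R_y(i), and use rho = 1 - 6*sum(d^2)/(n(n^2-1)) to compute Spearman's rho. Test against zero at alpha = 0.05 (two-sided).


Step 1: Rank x and y separately (midranks; no ties here).
rank(x): 16->8, 18->9, 15->7, 5->2, 10->4, 4->1, 11->5, 8->3, 14->6
rank(y): 15->7, 3->2, 6->3, 18->9, 2->1, 13->5, 12->4, 17->8, 14->6
Step 2: d_i = R_x(i) - R_y(i); compute d_i^2.
  (8-7)^2=1, (9-2)^2=49, (7-3)^2=16, (2-9)^2=49, (4-1)^2=9, (1-5)^2=16, (5-4)^2=1, (3-8)^2=25, (6-6)^2=0
sum(d^2) = 166.
Step 3: rho = 1 - 6*166 / (9*(9^2 - 1)) = 1 - 996/720 = -0.383333.
Step 4: Under H0, t = rho * sqrt((n-2)/(1-rho^2)) = -1.0981 ~ t(7).
Step 5: Two-sided p-value from the t-distribution with 7 df = 0.308495.
Step 6: alpha = 0.05. fail to reject H0.

rho = -0.3833, p = 0.308495, fail to reject H0 at alpha = 0.05.


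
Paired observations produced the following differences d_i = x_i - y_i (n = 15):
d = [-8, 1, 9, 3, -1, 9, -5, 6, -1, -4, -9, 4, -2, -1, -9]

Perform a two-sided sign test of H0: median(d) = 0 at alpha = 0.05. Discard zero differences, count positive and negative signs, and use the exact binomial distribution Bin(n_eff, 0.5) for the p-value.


Step 1: Discard zero differences. Original n = 15; n_eff = number of nonzero differences = 15.
Nonzero differences (with sign): -8, +1, +9, +3, -1, +9, -5, +6, -1, -4, -9, +4, -2, -1, -9
Step 2: Count signs: positive = 6, negative = 9.
Step 3: Under H0: P(positive) = 0.5, so the number of positives S ~ Bin(15, 0.5).
Step 4: Two-sided exact p-value = sum of Bin(15,0.5) probabilities at or below the observed probability = 0.607239.
Step 5: alpha = 0.05. fail to reject H0.

n_eff = 15, pos = 6, neg = 9, p = 0.607239, fail to reject H0.


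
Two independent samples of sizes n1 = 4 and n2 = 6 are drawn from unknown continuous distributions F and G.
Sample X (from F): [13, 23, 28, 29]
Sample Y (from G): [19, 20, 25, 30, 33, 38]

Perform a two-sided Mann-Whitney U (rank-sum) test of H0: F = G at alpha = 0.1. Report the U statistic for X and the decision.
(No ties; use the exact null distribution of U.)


Step 1: Combine and sort all 10 observations; assign midranks.
sorted (value, group): (13,X), (19,Y), (20,Y), (23,X), (25,Y), (28,X), (29,X), (30,Y), (33,Y), (38,Y)
ranks: 13->1, 19->2, 20->3, 23->4, 25->5, 28->6, 29->7, 30->8, 33->9, 38->10
Step 2: Rank sum for X: R1 = 1 + 4 + 6 + 7 = 18.
Step 3: U_X = R1 - n1(n1+1)/2 = 18 - 4*5/2 = 18 - 10 = 8.
       U_Y = n1*n2 - U_X = 24 - 8 = 16.
Step 4: No ties, so the exact null distribution of U (based on enumerating the C(10,4) = 210 equally likely rank assignments) gives the two-sided p-value.
Step 5: p-value = 0.476190; compare to alpha = 0.1. fail to reject H0.

U_X = 8, p = 0.476190, fail to reject H0 at alpha = 0.1.


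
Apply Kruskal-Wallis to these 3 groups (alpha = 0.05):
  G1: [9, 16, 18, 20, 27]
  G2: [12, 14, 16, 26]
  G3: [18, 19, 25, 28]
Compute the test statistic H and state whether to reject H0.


Step 1: Combine all N = 13 observations and assign midranks.
sorted (value, group, rank): (9,G1,1), (12,G2,2), (14,G2,3), (16,G1,4.5), (16,G2,4.5), (18,G1,6.5), (18,G3,6.5), (19,G3,8), (20,G1,9), (25,G3,10), (26,G2,11), (27,G1,12), (28,G3,13)
Step 2: Sum ranks within each group.
R_1 = 33 (n_1 = 5)
R_2 = 20.5 (n_2 = 4)
R_3 = 37.5 (n_3 = 4)
Step 3: H = 12/(N(N+1)) * sum(R_i^2/n_i) - 3(N+1)
     = 12/(13*14) * (33^2/5 + 20.5^2/4 + 37.5^2/4) - 3*14
     = 0.065934 * 674.425 - 42
     = 2.467582.
Step 4: Ties present; correction factor C = 1 - 12/(13^3 - 13) = 0.994505. Corrected H = 2.467582 / 0.994505 = 2.481215.
Step 5: Under H0, H ~ chi^2(2); p-value = 0.289208.
Step 6: alpha = 0.05. fail to reject H0.

H = 2.4812, df = 2, p = 0.289208, fail to reject H0.


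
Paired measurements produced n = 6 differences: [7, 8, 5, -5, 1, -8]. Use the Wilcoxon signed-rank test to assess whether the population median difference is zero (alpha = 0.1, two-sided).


Step 1: Drop any zero differences (none here) and take |d_i|.
|d| = [7, 8, 5, 5, 1, 8]
Step 2: Midrank |d_i| (ties get averaged ranks).
ranks: |7|->4, |8|->5.5, |5|->2.5, |5|->2.5, |1|->1, |8|->5.5
Step 3: Attach original signs; sum ranks with positive sign and with negative sign.
W+ = 4 + 5.5 + 2.5 + 1 = 13
W- = 2.5 + 5.5 = 8
(Check: W+ + W- = 21 should equal n(n+1)/2 = 21.)
Step 4: Test statistic W = min(W+, W-) = 8.
Step 5: Ties in |d|, so use the tie-corrected normal approximation.
        E[W] = n(n+1)/4 = 6*7/4 = 10.5.
        Tie groups: |d|=5 (t=2), |d|=8 (t=2); sum(t^3 - t) = 12.
        Var[W] = n(n+1)(2n+1)/24 - sum(t^3-t)/48 = 546/24 - 12/48 = 22.5.
        z = (W - E[W]) / sqrt(Var[W]) = (8 - 10.5) / 4.7434 = -0.5270.
        Two-sided p = 2*Phi(z) = 0.598161.
Step 6: alpha = 0.1. fail to reject H0.

W+ = 13, W- = 8, W = min = 8, p = 0.598161, fail to reject H0.


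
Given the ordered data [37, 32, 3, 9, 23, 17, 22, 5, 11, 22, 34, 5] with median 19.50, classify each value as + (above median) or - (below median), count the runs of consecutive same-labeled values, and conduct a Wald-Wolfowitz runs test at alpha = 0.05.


Step 1: Compute median = 19.50; label A = above, B = below.
Labels in order: AABBABABBAAB  (n_A = 6, n_B = 6)
Step 2: Count runs R = 8.
Step 3: Under H0 (random ordering), E[R] = 2*n_A*n_B/(n_A+n_B) + 1 = 2*6*6/12 + 1 = 7.0000.
        Var[R] = 2*n_A*n_B*(2*n_A*n_B - n_A - n_B) / ((n_A+n_B)^2 * (n_A+n_B-1)) = 4320/1584 = 2.7273.
        SD[R] = 1.6514.
Step 4: Continuity-corrected z = (R - 0.5 - E[R]) / SD[R] = (8 - 0.5 - 7.0000) / 1.6514 = 0.3028.
Step 5: Two-sided p-value via normal approximation = 2*(1 - Phi(|z|)) = 0.762069.
Step 6: alpha = 0.05. fail to reject H0.

R = 8, z = 0.3028, p = 0.762069, fail to reject H0.


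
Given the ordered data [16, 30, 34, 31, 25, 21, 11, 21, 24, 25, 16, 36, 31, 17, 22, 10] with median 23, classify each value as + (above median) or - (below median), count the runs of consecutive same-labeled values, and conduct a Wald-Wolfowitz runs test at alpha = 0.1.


Step 1: Compute median = 23; label A = above, B = below.
Labels in order: BAAAABBBAABAABBB  (n_A = 8, n_B = 8)
Step 2: Count runs R = 7.
Step 3: Under H0 (random ordering), E[R] = 2*n_A*n_B/(n_A+n_B) + 1 = 2*8*8/16 + 1 = 9.0000.
        Var[R] = 2*n_A*n_B*(2*n_A*n_B - n_A - n_B) / ((n_A+n_B)^2 * (n_A+n_B-1)) = 14336/3840 = 3.7333.
        SD[R] = 1.9322.
Step 4: Continuity-corrected z = (R + 0.5 - E[R]) / SD[R] = (7 + 0.5 - 9.0000) / 1.9322 = -0.7763.
Step 5: Two-sided p-value via normal approximation = 2*(1 - Phi(|z|)) = 0.437558.
Step 6: alpha = 0.1. fail to reject H0.

R = 7, z = -0.7763, p = 0.437558, fail to reject H0.


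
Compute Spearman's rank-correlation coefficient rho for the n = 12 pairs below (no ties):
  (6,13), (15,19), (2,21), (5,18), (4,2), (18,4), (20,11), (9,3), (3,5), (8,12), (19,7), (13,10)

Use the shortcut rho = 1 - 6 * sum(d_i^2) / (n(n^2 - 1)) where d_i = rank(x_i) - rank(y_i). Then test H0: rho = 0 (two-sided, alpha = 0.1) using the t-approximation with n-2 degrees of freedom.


Step 1: Rank x and y separately (midranks; no ties here).
rank(x): 6->5, 15->9, 2->1, 5->4, 4->3, 18->10, 20->12, 9->7, 3->2, 8->6, 19->11, 13->8
rank(y): 13->9, 19->11, 21->12, 18->10, 2->1, 4->3, 11->7, 3->2, 5->4, 12->8, 7->5, 10->6
Step 2: d_i = R_x(i) - R_y(i); compute d_i^2.
  (5-9)^2=16, (9-11)^2=4, (1-12)^2=121, (4-10)^2=36, (3-1)^2=4, (10-3)^2=49, (12-7)^2=25, (7-2)^2=25, (2-4)^2=4, (6-8)^2=4, (11-5)^2=36, (8-6)^2=4
sum(d^2) = 328.
Step 3: rho = 1 - 6*328 / (12*(12^2 - 1)) = 1 - 1968/1716 = -0.146853.
Step 4: Under H0, t = rho * sqrt((n-2)/(1-rho^2)) = -0.4695 ~ t(10).
Step 5: Two-sided p-value from the t-distribution with 10 df = 0.648796.
Step 6: alpha = 0.1. fail to reject H0.

rho = -0.1469, p = 0.648796, fail to reject H0 at alpha = 0.1.


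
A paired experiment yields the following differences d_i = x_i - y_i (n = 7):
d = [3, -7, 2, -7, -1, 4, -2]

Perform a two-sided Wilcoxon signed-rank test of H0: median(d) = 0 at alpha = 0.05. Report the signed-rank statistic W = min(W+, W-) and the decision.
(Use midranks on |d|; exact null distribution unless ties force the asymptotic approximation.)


Step 1: Drop any zero differences (none here) and take |d_i|.
|d| = [3, 7, 2, 7, 1, 4, 2]
Step 2: Midrank |d_i| (ties get averaged ranks).
ranks: |3|->4, |7|->6.5, |2|->2.5, |7|->6.5, |1|->1, |4|->5, |2|->2.5
Step 3: Attach original signs; sum ranks with positive sign and with negative sign.
W+ = 4 + 2.5 + 5 = 11.5
W- = 6.5 + 6.5 + 1 + 2.5 = 16.5
(Check: W+ + W- = 28 should equal n(n+1)/2 = 28.)
Step 4: Test statistic W = min(W+, W-) = 11.5.
Step 5: Ties in |d|, so use the tie-corrected normal approximation.
        E[W] = n(n+1)/4 = 7*8/4 = 14.
        Tie groups: |d|=2 (t=2), |d|=7 (t=2); sum(t^3 - t) = 12.
        Var[W] = n(n+1)(2n+1)/24 - sum(t^3-t)/48 = 840/24 - 12/48 = 34.75.
        z = (W - E[W]) / sqrt(Var[W]) = (11.5 - 14) / 5.8949 = -0.4241.
        Two-sided p = 2*Phi(z) = 0.671497.
Step 6: alpha = 0.05. fail to reject H0.

W+ = 11.5, W- = 16.5, W = min = 11.5, p = 0.671497, fail to reject H0.


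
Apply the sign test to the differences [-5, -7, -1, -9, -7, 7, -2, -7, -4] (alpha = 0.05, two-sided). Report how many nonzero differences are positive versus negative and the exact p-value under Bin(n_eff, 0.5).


Step 1: Discard zero differences. Original n = 9; n_eff = number of nonzero differences = 9.
Nonzero differences (with sign): -5, -7, -1, -9, -7, +7, -2, -7, -4
Step 2: Count signs: positive = 1, negative = 8.
Step 3: Under H0: P(positive) = 0.5, so the number of positives S ~ Bin(9, 0.5).
Step 4: Two-sided exact p-value = sum of Bin(9,0.5) probabilities at or below the observed probability = 0.039062.
Step 5: alpha = 0.05. reject H0.

n_eff = 9, pos = 1, neg = 8, p = 0.039062, reject H0.


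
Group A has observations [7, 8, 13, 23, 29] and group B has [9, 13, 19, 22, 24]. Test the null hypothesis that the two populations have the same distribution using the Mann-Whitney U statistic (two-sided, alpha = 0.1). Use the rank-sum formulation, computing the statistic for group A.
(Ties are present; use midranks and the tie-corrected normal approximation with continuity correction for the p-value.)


Step 1: Combine and sort all 10 observations; assign midranks.
sorted (value, group): (7,X), (8,X), (9,Y), (13,X), (13,Y), (19,Y), (22,Y), (23,X), (24,Y), (29,X)
ranks: 7->1, 8->2, 9->3, 13->4.5, 13->4.5, 19->6, 22->7, 23->8, 24->9, 29->10
Step 2: Rank sum for X: R1 = 1 + 2 + 4.5 + 8 + 10 = 25.5.
Step 3: U_X = R1 - n1(n1+1)/2 = 25.5 - 5*6/2 = 25.5 - 15 = 10.5.
       U_Y = n1*n2 - U_X = 25 - 10.5 = 14.5.
Step 4: Ties are present, so use the tie-corrected normal approximation (with continuity correction) for the p-value.
Step 5: p-value = 0.753298; compare to alpha = 0.1. fail to reject H0.

U_X = 10.5, p = 0.753298, fail to reject H0 at alpha = 0.1.


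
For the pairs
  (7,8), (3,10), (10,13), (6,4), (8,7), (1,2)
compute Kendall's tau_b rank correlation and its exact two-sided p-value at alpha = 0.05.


Step 1: Enumerate the 15 unordered pairs (i,j) with i<j and classify each by sign(x_j-x_i) * sign(y_j-y_i).
  (1,2):dx=-4,dy=+2->D; (1,3):dx=+3,dy=+5->C; (1,4):dx=-1,dy=-4->C; (1,5):dx=+1,dy=-1->D
  (1,6):dx=-6,dy=-6->C; (2,3):dx=+7,dy=+3->C; (2,4):dx=+3,dy=-6->D; (2,5):dx=+5,dy=-3->D
  (2,6):dx=-2,dy=-8->C; (3,4):dx=-4,dy=-9->C; (3,5):dx=-2,dy=-6->C; (3,6):dx=-9,dy=-11->C
  (4,5):dx=+2,dy=+3->C; (4,6):dx=-5,dy=-2->C; (5,6):dx=-7,dy=-5->C
Step 2: C = 11, D = 4, total pairs = 15.
Step 3: tau = (C - D)/(n(n-1)/2) = (11 - 4)/15 = 0.466667.
Step 4: Exact two-sided p-value (enumerate n! = 720 permutations of y under H0): p = 0.272222.
Step 5: alpha = 0.05. fail to reject H0.

tau_b = 0.4667 (C=11, D=4), p = 0.272222, fail to reject H0.


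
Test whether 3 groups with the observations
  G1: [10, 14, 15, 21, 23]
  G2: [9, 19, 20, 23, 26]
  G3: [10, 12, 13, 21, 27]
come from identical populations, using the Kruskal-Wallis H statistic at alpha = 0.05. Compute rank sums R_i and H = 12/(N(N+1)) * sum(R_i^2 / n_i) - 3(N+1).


Step 1: Combine all N = 15 observations and assign midranks.
sorted (value, group, rank): (9,G2,1), (10,G1,2.5), (10,G3,2.5), (12,G3,4), (13,G3,5), (14,G1,6), (15,G1,7), (19,G2,8), (20,G2,9), (21,G1,10.5), (21,G3,10.5), (23,G1,12.5), (23,G2,12.5), (26,G2,14), (27,G3,15)
Step 2: Sum ranks within each group.
R_1 = 38.5 (n_1 = 5)
R_2 = 44.5 (n_2 = 5)
R_3 = 37 (n_3 = 5)
Step 3: H = 12/(N(N+1)) * sum(R_i^2/n_i) - 3(N+1)
     = 12/(15*16) * (38.5^2/5 + 44.5^2/5 + 37^2/5) - 3*16
     = 0.050000 * 966.3 - 48
     = 0.315000.
Step 4: Ties present; correction factor C = 1 - 18/(15^3 - 15) = 0.994643. Corrected H = 0.315000 / 0.994643 = 0.316697.
Step 5: Under H0, H ~ chi^2(2); p-value = 0.853552.
Step 6: alpha = 0.05. fail to reject H0.

H = 0.3167, df = 2, p = 0.853552, fail to reject H0.


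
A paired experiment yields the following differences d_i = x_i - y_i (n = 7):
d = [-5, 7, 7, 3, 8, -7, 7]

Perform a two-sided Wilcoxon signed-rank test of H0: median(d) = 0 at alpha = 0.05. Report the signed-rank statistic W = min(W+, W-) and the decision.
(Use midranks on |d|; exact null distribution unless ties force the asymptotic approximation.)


Step 1: Drop any zero differences (none here) and take |d_i|.
|d| = [5, 7, 7, 3, 8, 7, 7]
Step 2: Midrank |d_i| (ties get averaged ranks).
ranks: |5|->2, |7|->4.5, |7|->4.5, |3|->1, |8|->7, |7|->4.5, |7|->4.5
Step 3: Attach original signs; sum ranks with positive sign and with negative sign.
W+ = 4.5 + 4.5 + 1 + 7 + 4.5 = 21.5
W- = 2 + 4.5 = 6.5
(Check: W+ + W- = 28 should equal n(n+1)/2 = 28.)
Step 4: Test statistic W = min(W+, W-) = 6.5.
Step 5: Ties in |d|, so use the tie-corrected normal approximation.
        E[W] = n(n+1)/4 = 7*8/4 = 14.
        Tie groups: |d|=7 (t=4); sum(t^3 - t) = 60.
        Var[W] = n(n+1)(2n+1)/24 - sum(t^3-t)/48 = 840/24 - 60/48 = 33.75.
        z = (W - E[W]) / sqrt(Var[W]) = (6.5 - 14) / 5.8095 = -1.2910.
        Two-sided p = 2*Phi(z) = 0.196706.
Step 6: alpha = 0.05. fail to reject H0.

W+ = 21.5, W- = 6.5, W = min = 6.5, p = 0.196706, fail to reject H0.


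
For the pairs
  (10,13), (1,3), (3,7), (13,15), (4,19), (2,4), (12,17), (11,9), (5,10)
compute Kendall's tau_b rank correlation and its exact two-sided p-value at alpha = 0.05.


Step 1: Enumerate the 36 unordered pairs (i,j) with i<j and classify each by sign(x_j-x_i) * sign(y_j-y_i).
  (1,2):dx=-9,dy=-10->C; (1,3):dx=-7,dy=-6->C; (1,4):dx=+3,dy=+2->C; (1,5):dx=-6,dy=+6->D
  (1,6):dx=-8,dy=-9->C; (1,7):dx=+2,dy=+4->C; (1,8):dx=+1,dy=-4->D; (1,9):dx=-5,dy=-3->C
  (2,3):dx=+2,dy=+4->C; (2,4):dx=+12,dy=+12->C; (2,5):dx=+3,dy=+16->C; (2,6):dx=+1,dy=+1->C
  (2,7):dx=+11,dy=+14->C; (2,8):dx=+10,dy=+6->C; (2,9):dx=+4,dy=+7->C; (3,4):dx=+10,dy=+8->C
  (3,5):dx=+1,dy=+12->C; (3,6):dx=-1,dy=-3->C; (3,7):dx=+9,dy=+10->C; (3,8):dx=+8,dy=+2->C
  (3,9):dx=+2,dy=+3->C; (4,5):dx=-9,dy=+4->D; (4,6):dx=-11,dy=-11->C; (4,7):dx=-1,dy=+2->D
  (4,8):dx=-2,dy=-6->C; (4,9):dx=-8,dy=-5->C; (5,6):dx=-2,dy=-15->C; (5,7):dx=+8,dy=-2->D
  (5,8):dx=+7,dy=-10->D; (5,9):dx=+1,dy=-9->D; (6,7):dx=+10,dy=+13->C; (6,8):dx=+9,dy=+5->C
  (6,9):dx=+3,dy=+6->C; (7,8):dx=-1,dy=-8->C; (7,9):dx=-7,dy=-7->C; (8,9):dx=-6,dy=+1->D
Step 2: C = 28, D = 8, total pairs = 36.
Step 3: tau = (C - D)/(n(n-1)/2) = (28 - 8)/36 = 0.555556.
Step 4: Exact two-sided p-value (enumerate n! = 362880 permutations of y under H0): p = 0.044615.
Step 5: alpha = 0.05. reject H0.

tau_b = 0.5556 (C=28, D=8), p = 0.044615, reject H0.


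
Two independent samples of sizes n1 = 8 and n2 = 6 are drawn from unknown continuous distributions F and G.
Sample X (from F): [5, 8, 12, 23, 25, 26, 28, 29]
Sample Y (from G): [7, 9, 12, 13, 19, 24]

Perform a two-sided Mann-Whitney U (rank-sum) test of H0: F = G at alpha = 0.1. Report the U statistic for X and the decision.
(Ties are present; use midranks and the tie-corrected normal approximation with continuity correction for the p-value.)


Step 1: Combine and sort all 14 observations; assign midranks.
sorted (value, group): (5,X), (7,Y), (8,X), (9,Y), (12,X), (12,Y), (13,Y), (19,Y), (23,X), (24,Y), (25,X), (26,X), (28,X), (29,X)
ranks: 5->1, 7->2, 8->3, 9->4, 12->5.5, 12->5.5, 13->7, 19->8, 23->9, 24->10, 25->11, 26->12, 28->13, 29->14
Step 2: Rank sum for X: R1 = 1 + 3 + 5.5 + 9 + 11 + 12 + 13 + 14 = 68.5.
Step 3: U_X = R1 - n1(n1+1)/2 = 68.5 - 8*9/2 = 68.5 - 36 = 32.5.
       U_Y = n1*n2 - U_X = 48 - 32.5 = 15.5.
Step 4: Ties are present, so use the tie-corrected normal approximation (with continuity correction) for the p-value.
Step 5: p-value = 0.301168; compare to alpha = 0.1. fail to reject H0.

U_X = 32.5, p = 0.301168, fail to reject H0 at alpha = 0.1.


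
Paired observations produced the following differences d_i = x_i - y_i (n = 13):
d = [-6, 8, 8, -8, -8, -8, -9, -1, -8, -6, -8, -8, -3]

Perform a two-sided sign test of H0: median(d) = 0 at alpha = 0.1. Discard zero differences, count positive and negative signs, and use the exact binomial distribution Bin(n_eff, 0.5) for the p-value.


Step 1: Discard zero differences. Original n = 13; n_eff = number of nonzero differences = 13.
Nonzero differences (with sign): -6, +8, +8, -8, -8, -8, -9, -1, -8, -6, -8, -8, -3
Step 2: Count signs: positive = 2, negative = 11.
Step 3: Under H0: P(positive) = 0.5, so the number of positives S ~ Bin(13, 0.5).
Step 4: Two-sided exact p-value = sum of Bin(13,0.5) probabilities at or below the observed probability = 0.022461.
Step 5: alpha = 0.1. reject H0.

n_eff = 13, pos = 2, neg = 11, p = 0.022461, reject H0.


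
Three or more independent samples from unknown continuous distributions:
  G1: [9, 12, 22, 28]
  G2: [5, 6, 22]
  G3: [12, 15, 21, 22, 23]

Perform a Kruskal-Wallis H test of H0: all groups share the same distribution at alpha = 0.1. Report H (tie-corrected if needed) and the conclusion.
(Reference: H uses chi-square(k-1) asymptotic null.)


Step 1: Combine all N = 12 observations and assign midranks.
sorted (value, group, rank): (5,G2,1), (6,G2,2), (9,G1,3), (12,G1,4.5), (12,G3,4.5), (15,G3,6), (21,G3,7), (22,G1,9), (22,G2,9), (22,G3,9), (23,G3,11), (28,G1,12)
Step 2: Sum ranks within each group.
R_1 = 28.5 (n_1 = 4)
R_2 = 12 (n_2 = 3)
R_3 = 37.5 (n_3 = 5)
Step 3: H = 12/(N(N+1)) * sum(R_i^2/n_i) - 3(N+1)
     = 12/(12*13) * (28.5^2/4 + 12^2/3 + 37.5^2/5) - 3*13
     = 0.076923 * 532.312 - 39
     = 1.947115.
Step 4: Ties present; correction factor C = 1 - 30/(12^3 - 12) = 0.982517. Corrected H = 1.947115 / 0.982517 = 1.981762.
Step 5: Under H0, H ~ chi^2(2); p-value = 0.371250.
Step 6: alpha = 0.1. fail to reject H0.

H = 1.9818, df = 2, p = 0.371250, fail to reject H0.


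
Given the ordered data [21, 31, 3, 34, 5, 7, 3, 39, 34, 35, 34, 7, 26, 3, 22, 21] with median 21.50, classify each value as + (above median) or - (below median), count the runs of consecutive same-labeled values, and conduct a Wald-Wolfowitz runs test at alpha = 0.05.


Step 1: Compute median = 21.50; label A = above, B = below.
Labels in order: BABABBBAAAABABAB  (n_A = 8, n_B = 8)
Step 2: Count runs R = 11.
Step 3: Under H0 (random ordering), E[R] = 2*n_A*n_B/(n_A+n_B) + 1 = 2*8*8/16 + 1 = 9.0000.
        Var[R] = 2*n_A*n_B*(2*n_A*n_B - n_A - n_B) / ((n_A+n_B)^2 * (n_A+n_B-1)) = 14336/3840 = 3.7333.
        SD[R] = 1.9322.
Step 4: Continuity-corrected z = (R - 0.5 - E[R]) / SD[R] = (11 - 0.5 - 9.0000) / 1.9322 = 0.7763.
Step 5: Two-sided p-value via normal approximation = 2*(1 - Phi(|z|)) = 0.437558.
Step 6: alpha = 0.05. fail to reject H0.

R = 11, z = 0.7763, p = 0.437558, fail to reject H0.


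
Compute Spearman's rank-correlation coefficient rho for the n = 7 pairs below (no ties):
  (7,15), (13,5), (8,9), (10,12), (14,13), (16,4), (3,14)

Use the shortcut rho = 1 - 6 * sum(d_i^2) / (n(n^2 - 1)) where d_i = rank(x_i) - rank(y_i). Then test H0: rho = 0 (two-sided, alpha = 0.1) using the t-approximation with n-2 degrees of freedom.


Step 1: Rank x and y separately (midranks; no ties here).
rank(x): 7->2, 13->5, 8->3, 10->4, 14->6, 16->7, 3->1
rank(y): 15->7, 5->2, 9->3, 12->4, 13->5, 4->1, 14->6
Step 2: d_i = R_x(i) - R_y(i); compute d_i^2.
  (2-7)^2=25, (5-2)^2=9, (3-3)^2=0, (4-4)^2=0, (6-5)^2=1, (7-1)^2=36, (1-6)^2=25
sum(d^2) = 96.
Step 3: rho = 1 - 6*96 / (7*(7^2 - 1)) = 1 - 576/336 = -0.714286.
Step 4: Under H0, t = rho * sqrt((n-2)/(1-rho^2)) = -2.2822 ~ t(5).
Step 5: Two-sided p-value from the t-distribution with 5 df = 0.071344.
Step 6: alpha = 0.1. reject H0.

rho = -0.7143, p = 0.071344, reject H0 at alpha = 0.1.
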